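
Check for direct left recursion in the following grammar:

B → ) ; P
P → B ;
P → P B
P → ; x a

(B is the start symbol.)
Yes, P is left-recursive

Direct left recursion occurs when N → N α for some non-terminal N (the right-hand side begins with the left-hand side itself).

B → ) ; P: starts with ')'
P → B ;: starts with B
P → P B: LEFT RECURSIVE (starts with P)
P → ; x a: starts with ';'

The grammar has direct left recursion on: P.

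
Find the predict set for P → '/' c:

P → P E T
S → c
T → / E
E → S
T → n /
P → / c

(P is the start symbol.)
PREDICT(P → '/' c) = (FIRST(RHS) \ {ε}) ∪ (FOLLOW(P) if ε ∈ FIRST(RHS), i.e. RHS ⇒* ε)
FIRST('/' c) = { '/' }
ε ∉ FIRST('/' c), so FOLLOW(P) is not added.
PREDICT(P → '/' c) = { '/' }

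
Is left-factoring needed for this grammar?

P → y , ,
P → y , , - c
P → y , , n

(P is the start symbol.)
Left-factoring is needed when two productions for the same non-terminal
share a common prefix on the right-hand side.

Productions for P:
  P → y , ,
  P → y , , - c
  P → y , , n

Found common prefix 'y , ,' in productions for P

Answer: Yes, P has productions with common prefix 'y , ,'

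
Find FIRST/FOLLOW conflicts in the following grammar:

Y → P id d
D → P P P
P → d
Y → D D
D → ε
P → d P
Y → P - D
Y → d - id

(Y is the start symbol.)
Yes. D → P P P with FOLLOW(D) on { 'd' }

Nullable non-terminals: D, Y.
FIRST sets used below: FIRST(P) = { 'd' }, FIRST(D) = { 'd', ε }

D: nullable alternative(s) D → ε; FOLLOW(D) = { $, 'd' }
  D → P P P: FIRST \ {ε} = { 'd' } — overlaps FOLLOW(D) on { 'd' }: CONFLICT
  D → ε: FIRST \ {ε} = { } — this is the only nullable alternative, skip

Y: nullable alternative(s) Y → D D; FOLLOW(Y) = { $ }
  Y → P id d: FIRST \ {ε} = { 'd' } — disjoint from FOLLOW(Y)
  Y → D D: FIRST \ {ε} = { 'd' } — this is the only nullable alternative, skip
  Y → P - D: FIRST \ {ε} = { 'd' } — disjoint from FOLLOW(Y)
  Y → d - id: FIRST \ {ε} = { 'd' } — disjoint from FOLLOW(Y)

P has no nullable alternative, so no FIRST/FOLLOW check is needed there.

So the grammar has 1 FIRST/FOLLOW conflict (marked CONFLICT above).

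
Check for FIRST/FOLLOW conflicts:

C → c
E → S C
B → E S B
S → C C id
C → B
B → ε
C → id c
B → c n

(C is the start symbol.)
Nullable non-terminals: B, C.
FIRST sets used below: FIRST(E) = { 'c', 'id' }, FIRST(B) = { 'c', 'id', ε }

B: nullable alternative(s) B → ε; FOLLOW(B) = { $, 'c', 'id' }
  B → E S B: FIRST \ {ε} = { 'c', 'id' } — overlaps FOLLOW(B) on { 'c', 'id' }: CONFLICT
  B → ε: FIRST \ {ε} = { } — this is the only nullable alternative, skip
  B → c n: FIRST \ {ε} = { 'c' } — overlaps FOLLOW(B) on { 'c' }: CONFLICT

C: nullable alternative(s) C → B; FOLLOW(C) = { $, 'c', 'id' }
  C → c: FIRST \ {ε} = { 'c' } — overlaps FOLLOW(C) on { 'c' }: CONFLICT
  C → B: FIRST \ {ε} = { 'c', 'id' } — this is the only nullable alternative, skip
  C → id c: FIRST \ {ε} = { 'id' } — overlaps FOLLOW(C) on { 'id' }: CONFLICT

E, S have no nullable alternative, so no FIRST/FOLLOW check is needed there.

So the grammar has 4 FIRST/FOLLOW conflicts (marked CONFLICT above).

Answer: Yes. C → c with FOLLOW(C) on { 'c' }; C → id c with FOLLOW(C) on { 'id' }; B → E S B with FOLLOW(B) on { 'c', 'id' }; B → c n with FOLLOW(B) on { 'c' }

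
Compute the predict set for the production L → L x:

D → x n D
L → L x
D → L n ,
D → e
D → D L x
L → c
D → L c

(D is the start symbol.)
PREDICT(L → L x) = (FIRST(RHS) \ {ε}) ∪ (FOLLOW(L) if ε ∈ FIRST(RHS), i.e. RHS ⇒* ε)
FIRST(L) = { 'c' }
FIRST(L x) = { 'c' }
ε ∉ FIRST(L x), so FOLLOW(L) is not added.
PREDICT(L → L x) = { 'c' }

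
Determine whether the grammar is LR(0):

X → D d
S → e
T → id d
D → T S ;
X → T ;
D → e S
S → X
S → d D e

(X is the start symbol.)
Augment with X' → X and build the canonical LR(0) collection (I0 = CLOSURE({[X' → . X]}), then GOTO on every symbol after a dot until no new states appear). It has 18 states:
  I0: { [D → . T S ;], [D → . e S], [T → . id d], [X → . D d], [X → . T ;], [X' → . X] }  — shift
  I1: { [X → D . d] }  — shift
  I2: { [D → . T S ;], [D → . e S], [D → T . S ;], [S → . X], [S → . d D e], [S → . e], [T → . id d], [X → . D d], [X → . T ;], [X → T . ;] }  — shift
  I3: { [X' → X .] }  — accept
  I4: { [D → . T S ;], [D → . e S], [D → e . S], [S → . X], [S → . d D e], [S → . e], [T → . id d], [X → . D d], [X → . T ;] }  — shift
  I5: { [T → id . d] }  — shift
  I6: { [T → id d .] }  — reduce
  I7: { [D → e S .] }  — reduce
  I8: { [S → X .] }  — reduce
  I9: { [D → . T S ;], [D → . e S], [S → d . D e], [T → . id d] }  — shift
  I10: { [D → . T S ;], [D → . e S], [D → e . S], [S → . X], [S → . d D e], [S → . e], [S → e .], [T → . id d], [X → . D d], [X → . T ;] }  — shift, reduce
  I11: { [S → d D . e] }  — shift
  I12: { [D → . T S ;], [D → . e S], [D → T . S ;], [S → . X], [S → . d D e], [S → . e], [T → . id d], [X → . D d], [X → . T ;] }  — shift
  I13: { [D → T S . ;] }  — shift
  I14: { [D → T S ; .] }  — reduce
  I15: { [S → d D e .] }  — reduce
  I16: { [X → T ; .] }  — reduce
  I17: { [X → D d .] }  — reduce

Conflict in state I10:
  Shift-reduce conflict between [S → e .] and [D → . e S]
So the grammar is NOT LR(0).

Answer: No. Shift-reduce conflict between [S → e .] and [D → . e S]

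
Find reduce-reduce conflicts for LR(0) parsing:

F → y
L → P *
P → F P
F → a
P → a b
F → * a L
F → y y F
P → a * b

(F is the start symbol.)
A reduce-reduce conflict occurs when an LR(0) state has two complete items [A → α .] and [B → β .] — both call for a reduction, and with no lookahead the parser cannot choose between them.

Augment with F' → F and build the canonical LR(0) collection (I0 = CLOSURE({[F' → . F]}), then GOTO on every symbol after a dot until no new states appear). It has 17 states:
  I0: { [F → . * a L], [F → . a], [F → . y y F], [F → . y], [F' → . F] }  — shift
  I1: { [F → * . a L] }  — shift
  I2: { [F' → F .] }  — accept
  I3: { [F → a .] }  — reduce
  I4: { [F → y . y F], [F → y .] }  — shift, reduce
  I5: { [F → . * a L], [F → . a], [F → . y y F], [F → . y], [F → y y . F] }  — shift
  I6: { [F → y y F .] }  — reduce
  I7: { [F → * a . L], [F → . * a L], [F → . a], [F → . y y F], [F → . y], [L → . P *], [P → . F P], [P → . a * b], [P → . a b] }  — shift
  I8: { [F → . * a L], [F → . a], [F → . y y F], [F → . y], [P → . F P], [P → . a * b], [P → . a b], [P → F . P] }  — shift
  I9: { [F → * a L .] }  — reduce
  I10: { [L → P . *] }  — shift
  I11: { [F → a .], [P → a . * b], [P → a . b] }  — shift, reduce
  I12: { [P → a * . b] }  — shift
  I13: { [P → a b .] }  — reduce
  I14: { [P → a * b .] }  — reduce
  I15: { [L → P * .] }  — reduce
  I16: { [P → F P .] }  — reduce

No state contains more than one complete item.

Answer: No reduce-reduce conflicts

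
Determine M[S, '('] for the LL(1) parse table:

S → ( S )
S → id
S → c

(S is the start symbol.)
S → ( S )

To find M[S, '('], we find productions for S where '(' is in the predict set (PREDICT(N → α) = (FIRST(α) \ {ε}) ∪ (FOLLOW(N) if α ⇒* ε)).

S → ( S ): PREDICT = { '(' }
  '(' is in predict set, so this production goes in M[S, '(']
S → id: PREDICT = { 'id' }
S → c: PREDICT = { 'c' }

M[S, '('] = S → ( S )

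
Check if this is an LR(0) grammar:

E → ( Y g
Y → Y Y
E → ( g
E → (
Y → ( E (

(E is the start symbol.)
A grammar is LR(0) if no state in the canonical LR(0) collection has:
  - both a shift item (dot before a terminal) and a complete item (shift-reduce conflict), or
  - two or more complete items (reduce-reduce conflict; the accept item [E' → E .] counts as a complete item here).

Augment with E' → E and build the canonical LR(0) collection (I0 = CLOSURE({[E' → . E]}), then GOTO on every symbol after a dot until no new states appear). It has 10 states:
  I0: { [E → . ( Y g], [E → . ( g], [E → . (], [E' → . E] }  — shift
  I1: { [E → ( . Y g], [E → ( . g], [E → ( .], [Y → . ( E (], [Y → . Y Y] }  — shift, reduce
  I2: { [E' → E .] }  — accept
  I3: { [E → . ( Y g], [E → . ( g], [E → . (], [Y → ( . E (] }  — shift
  I4: { [E → ( Y . g], [Y → . ( E (], [Y → . Y Y], [Y → Y . Y] }  — shift
  I5: { [E → ( g .] }  — reduce
  I6: { [Y → . ( E (], [Y → . Y Y], [Y → Y . Y], [Y → Y Y .] }  — shift, reduce
  I7: { [E → ( Y g .] }  — reduce
  I8: { [Y → ( E . (] }  — shift
  I9: { [Y → ( E ( .] }  — reduce

Conflict in state I1:
  Shift-reduce conflict between [E → ( .] and [E → ( . g]
So the grammar is NOT LR(0).

Answer: No. Shift-reduce conflict between [E → ( .] and [E → ( . g]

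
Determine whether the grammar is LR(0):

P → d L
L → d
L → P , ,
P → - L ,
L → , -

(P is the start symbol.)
No. Shift-reduce conflict between [L → d .] and [L → . , -]

A grammar is LR(0) if no state in the canonical LR(0) collection has:
  - both a shift item (dot before a terminal) and a complete item (shift-reduce conflict), or
  - two or more complete items (reduce-reduce conflict; the accept item [P' → P .] counts as a complete item here).

Augment with P' → P and build the canonical LR(0) collection (I0 = CLOSURE({[P' → . P]}), then GOTO on every symbol after a dot until no new states appear). It has 13 states:
  I0: { [P → . - L ,], [P → . d L], [P' → . P] }  — shift
  I1: { [L → . , -], [L → . P , ,], [L → . d], [P → - . L ,], [P → . - L ,], [P → . d L] }  — shift
  I2: { [P' → P .] }  — accept
  I3: { [L → . , -], [L → . P , ,], [L → . d], [P → . - L ,], [P → . d L], [P → d . L] }  — shift
  I4: { [L → , . -] }  — shift
  I5: { [P → d L .] }  — reduce
  I6: { [L → P . , ,] }  — shift
  I7: { [L → . , -], [L → . P , ,], [L → . d], [L → d .], [P → . - L ,], [P → . d L], [P → d . L] }  — shift, reduce
  I8: { [L → P , . ,] }  — shift
  I9: { [L → P , , .] }  — reduce
  I10: { [L → , - .] }  — reduce
  I11: { [P → - L . ,] }  — shift
  I12: { [P → - L , .] }  — reduce

Conflict in state I7:
  Shift-reduce conflict between [L → d .] and [L → . , -]
So the grammar is NOT LR(0).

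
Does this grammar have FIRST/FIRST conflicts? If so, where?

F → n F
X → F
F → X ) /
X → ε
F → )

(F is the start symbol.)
A FIRST/FIRST conflict occurs when two productions N → α and N → β for the same non-terminal have FIRST(α) ∩ FIRST(β) ≠ ∅ (with ε ∈ FIRST of a nullable right-hand side, so two nullable alternatives also conflict).

FIRST sets of the non-terminals at (or reachable through a nullable prefix from) the front of some alternative:
  FIRST(X) = { ')', 'n', ε }
  FIRST(F) = { ')', 'n' }

Productions for F:
  F → n F: FIRST = { 'n' }
  F → X ) /: FIRST = { ')', 'n' }
  F → ): FIRST = { ')' }
Productions for X:
  X → F: FIRST = { ')', 'n' }
  X → ε: FIRST = { ε }

Conflict for F: F → n F and F → X ) /
  Overlap: { 'n' }
Conflict for F: F → X ) / and F → )
  Overlap: { ')' }

Answer: Yes. F → n F / F → X ')' '/' on { 'n' }; F → X ')' '/' / F → ')' on { ')' }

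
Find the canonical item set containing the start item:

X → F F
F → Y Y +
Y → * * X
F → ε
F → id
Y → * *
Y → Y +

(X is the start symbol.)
First, augment the grammar with X' → X
I₀ = CLOSURE({ [X' → . X] }):
  [X' → . X] has the dot before X: add [X → . F F]
  [X → . F F] has the dot before F: add [F → . Y Y +], [F → .], [F → . id]
  [F → . Y Y +] has the dot before Y: add [Y → . * * X], [Y → . * *], [Y → . Y +]
No further items can be added.

I₀ = { [F → . Y Y +], [F → . id], [F → .], [X → . F F], [X' → . X], [Y → . * * X], [Y → . * *], [Y → . Y +] }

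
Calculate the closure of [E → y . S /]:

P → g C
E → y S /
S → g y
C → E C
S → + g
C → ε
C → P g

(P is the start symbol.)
{ [E → y . S /], [S → . + g], [S → . g y] }

Start with: [E → y . S /]
  [E → y . S /] has the dot before S: add [S → . g y], [S → . + g]
No further items can be added.

CLOSURE = { [E → y . S /], [S → . + g], [S → . g y] }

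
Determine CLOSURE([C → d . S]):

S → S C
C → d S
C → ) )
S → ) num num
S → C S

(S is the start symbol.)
To compute CLOSURE, for each item [A → α.Bβ] where B is a non-terminal, add [B → .γ] for all productions B → γ; repeat for the newly added items until nothing changes.

Start with: [C → d . S]
  [C → d . S] has the dot before S: add [S → . S C], [S → . ) num num], [S → . C S]
  [S → . C S] has the dot before C: add [C → . d S], [C → . ) )]
No further items can be added.

CLOSURE = { [C → . ) )], [C → . d S], [C → d . S], [S → . ) num num], [S → . C S], [S → . S C] }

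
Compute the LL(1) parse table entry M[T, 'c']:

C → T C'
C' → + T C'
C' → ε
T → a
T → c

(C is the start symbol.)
To find M[T, 'c'], we find productions for T where 'c' is in the predict set (PREDICT(N → α) = (FIRST(α) \ {ε}) ∪ (FOLLOW(N) if α ⇒* ε)).

T → a: PREDICT = { 'a' }
T → c: PREDICT = { 'c' }
  'c' is in predict set, so this production goes in M[T, 'c']

M[T, 'c'] = T → c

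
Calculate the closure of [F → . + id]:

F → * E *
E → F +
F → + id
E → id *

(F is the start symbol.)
Start with: [F → . + id]
The dot precedes the terminal '+', so nothing is added.

CLOSURE = { [F → . + id] }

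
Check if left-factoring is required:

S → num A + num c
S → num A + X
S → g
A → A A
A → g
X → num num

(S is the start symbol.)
Left-factoring is needed when two productions for the same non-terminal
share a common prefix on the right-hand side.

Productions for S:
  S → num A + num c
  S → num A + X
  S → g
Productions for A:
  A → A A
  A → g

Found common prefix 'num A +' in productions for S

Answer: Yes, S has productions with common prefix 'num A +'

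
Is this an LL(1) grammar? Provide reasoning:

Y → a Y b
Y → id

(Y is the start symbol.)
A grammar is LL(1) if for each non-terminal N with multiple productions, the predict sets of those productions are pairwise disjoint, where PREDICT(N → α) = (FIRST(α) \ {ε}) ∪ (FOLLOW(N) if α ⇒* ε).

For Y:
  PREDICT(Y → a Y b) = { 'a' }
  PREDICT(Y → id) = { 'id' }

All predict sets are disjoint. The grammar IS LL(1).

Answer: Yes, the grammar is LL(1).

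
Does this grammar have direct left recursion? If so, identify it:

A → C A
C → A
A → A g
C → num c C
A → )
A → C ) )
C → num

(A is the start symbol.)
Yes, A is left-recursive

A → C A: starts with C
C → A: starts with A
A → A g: LEFT RECURSIVE (starts with A)
C → num c C: starts with num
A → ): starts with ')'
A → C ) ): starts with C
C → num: starts with num

The grammar has direct left recursion on: A.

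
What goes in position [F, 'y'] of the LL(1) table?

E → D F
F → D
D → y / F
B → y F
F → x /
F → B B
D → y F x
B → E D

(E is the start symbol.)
To find M[F, 'y'], we find productions for F where 'y' is in the predict set (PREDICT(N → α) = (FIRST(α) \ {ε}) ∪ (FOLLOW(N) if α ⇒* ε)).

Relevant sets:
  FIRST(D) = { 'y' }
  FIRST(B) = { 'y' }

F → D: PREDICT = { 'y' }
  'y' is in predict set, so this production goes in M[F, 'y']
F → x /: PREDICT = { 'x' }
F → B B: PREDICT = { 'y' }
  'y' is in predict set, so this production goes in M[F, 'y']

M[F, 'y'] = F → D, F → B B  (a multiply-defined cell — the grammar is not LL(1))

Answer: F → D, F → B B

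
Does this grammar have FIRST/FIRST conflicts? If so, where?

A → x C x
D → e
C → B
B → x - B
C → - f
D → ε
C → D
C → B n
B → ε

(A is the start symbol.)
Yes. C → B / C → D on { ε }; C → B / C → B n on { 'x' }

A FIRST/FIRST conflict occurs when two productions N → α and N → β for the same non-terminal have FIRST(α) ∩ FIRST(β) ≠ ∅ (with ε ∈ FIRST of a nullable right-hand side, so two nullable alternatives also conflict).

FIRST sets of the non-terminals at (or reachable through a nullable prefix from) the front of some alternative:
  FIRST(B) = { 'x', ε }
  FIRST(D) = { 'e', ε }

Productions for D:
  D → e: FIRST = { 'e' }
  D → ε: FIRST = { ε }
Productions for C:
  C → B: FIRST = { 'x', ε }
  C → - f: FIRST = { '-' }
  C → D: FIRST = { 'e', ε }
  C → B n: FIRST = { 'n', 'x' }
Productions for B:
  B → x - B: FIRST = { 'x' }
  B → ε: FIRST = { ε }
A has only one production, so no FIRST/FIRST conflict is possible there.

Conflict for C: C → B and C → D
  Overlap: { ε }
Conflict for C: C → B and C → B n
  Overlap: { 'x' }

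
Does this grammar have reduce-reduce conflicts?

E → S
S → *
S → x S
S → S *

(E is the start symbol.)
A reduce-reduce conflict occurs when an LR(0) state has two complete items [A → α .] and [B → β .] — both call for a reduction, and with no lookahead the parser cannot choose between them.

Augment with E' → E and build the canonical LR(0) collection (I0 = CLOSURE({[E' → . E]}), then GOTO on every symbol after a dot until no new states appear). It has 7 states:
  I0: { [E → . S], [E' → . E], [S → . *], [S → . S *], [S → . x S] }  — shift
  I1: { [S → * .] }  — reduce
  I2: { [E' → E .] }  — accept
  I3: { [E → S .], [S → S . *] }  — shift, reduce
  I4: { [S → . *], [S → . S *], [S → . x S], [S → x . S] }  — shift
  I5: { [S → S . *], [S → x S .] }  — shift, reduce
  I6: { [S → S * .] }  — reduce

No state contains more than one complete item.

Answer: No reduce-reduce conflicts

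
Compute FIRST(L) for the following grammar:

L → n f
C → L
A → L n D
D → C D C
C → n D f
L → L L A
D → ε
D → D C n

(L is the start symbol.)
To compute FIRST(L), examine every production with L on the left-hand side, reading each right-hand side left to right until a non-nullable symbol is reached.

From L → n f:
  - n is a terminal: add 'n' and stop
From L → L L A:
  - L is the symbol being defined: contributes nothing new
    L is not nullable, so stop

Collecting: FIRST(L) = { 'n' }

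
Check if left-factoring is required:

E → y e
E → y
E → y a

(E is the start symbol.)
Left-factoring is needed when two productions for the same non-terminal
share a common prefix on the right-hand side.

Productions for E:
  E → y e
  E → y
  E → y a

Found common prefix 'y' in productions for E

Answer: Yes, E has productions with common prefix 'y'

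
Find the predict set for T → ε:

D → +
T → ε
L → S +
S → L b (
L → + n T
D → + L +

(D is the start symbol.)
{ '+', 'b' }

PREDICT(T → ε) = (FIRST(RHS) \ {ε}) ∪ (FOLLOW(T) if ε ∈ FIRST(RHS), i.e. RHS ⇒* ε)
The right-hand side is ε (FIRST(ε) = { ε }), so the predict set is FOLLOW(T) = { '+', 'b' }
PREDICT(T → ε) = { '+', 'b' }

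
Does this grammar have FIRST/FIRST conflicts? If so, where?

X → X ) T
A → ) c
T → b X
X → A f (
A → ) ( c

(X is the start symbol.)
A FIRST/FIRST conflict occurs when two productions N → α and N → β for the same non-terminal have FIRST(α) ∩ FIRST(β) ≠ ∅ (with ε ∈ FIRST of a nullable right-hand side, so two nullable alternatives also conflict).

FIRST sets of the non-terminals at (or reachable through a nullable prefix from) the front of some alternative:
  FIRST(X) = { ')' }
  FIRST(A) = { ')' }

Productions for X:
  X → X ) T: FIRST = { ')' }
  X → A f (: FIRST = { ')' }
Productions for A:
  A → ) c: FIRST = { ')' }
  A → ) ( c: FIRST = { ')' }
T has only one production, so no FIRST/FIRST conflict is possible there.

Conflict for X: X → X ) T and X → A f (
  Overlap: { ')' }
Conflict for A: A → ) c and A → ) ( c
  Overlap: { ')' }

Answer: Yes. X → X ')' T / X → A f '(' on { ')' }; A → ')' c / A → ')' '(' c on { ')' }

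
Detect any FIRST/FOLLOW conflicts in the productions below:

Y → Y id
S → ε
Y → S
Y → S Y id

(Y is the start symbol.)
A FIRST/FOLLOW conflict occurs when a non-terminal N has a nullable alternative N → β (β ⇒* ε) and another alternative N → α with FIRST(α) ∩ FOLLOW(N) ≠ ∅: on such a lookahead the parser cannot decide between expanding α and letting N vanish via β.

Nullable non-terminals: S, Y.
FIRST sets used below: FIRST(Y) = { 'id', ε }, FIRST(S) = { ε }
S has a nullable alternative but only one production, so nothing to check.

Y: nullable alternative(s) Y → S; FOLLOW(Y) = { $, 'id' }
  Y → Y id: FIRST \ {ε} = { 'id' } — overlaps FOLLOW(Y) on { 'id' }: CONFLICT
  Y → S: FIRST \ {ε} = { } — this is the only nullable alternative, skip
  Y → S Y id: FIRST \ {ε} = { 'id' } — overlaps FOLLOW(Y) on { 'id' }: CONFLICT

So the grammar has 2 FIRST/FOLLOW conflicts (marked CONFLICT above).

Answer: Yes. Y → Y id with FOLLOW(Y) on { 'id' }; Y → S Y id with FOLLOW(Y) on { 'id' }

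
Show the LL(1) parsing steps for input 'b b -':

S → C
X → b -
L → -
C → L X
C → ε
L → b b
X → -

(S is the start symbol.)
LL(1) parsing maintains a stack (initially the start symbol over $) and the input. At each step: if the stack top is a terminal, match it against the current input token; if it is a non-terminal N, replace it with the RHS of M[N, lookahead] (the unique production whose predict set contains the lookahead).

Stack is shown with the top on the left.

Stack    Input    Action
------------------------
S $      b b - $  output S → C
C $      b b - $  output C → L X
L X $    b b - $  output L → b b
b b X $  b b - $  match 'b'
b X $    b - $    match 'b'
X $      - $      output X → -
- $      - $      match '-'
$        $        accept

The string is accepted.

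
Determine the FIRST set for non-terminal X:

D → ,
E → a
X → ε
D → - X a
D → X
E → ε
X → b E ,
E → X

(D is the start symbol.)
{ 'b', ε }

From X → ε:
  - ε-production, so ε ∈ FIRST(X)
From X → b E ,:
  - b is a terminal: add 'b' and stop

Collecting: FIRST(X) = { 'b', ε }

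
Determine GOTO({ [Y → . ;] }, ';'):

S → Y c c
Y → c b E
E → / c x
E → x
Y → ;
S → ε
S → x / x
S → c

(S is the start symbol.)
{ [Y → ; .] }

GOTO(I, ';') = CLOSURE({ [A → αX.β] : [A → α.Xβ] ∈ I, X = ';' })

Items with dot before ';', with the dot advanced:
  [Y → . ;] → [Y → ; .]
Closure adds nothing (no advanced item has the dot before a non-terminal).

GOTO = { [Y → ; .] }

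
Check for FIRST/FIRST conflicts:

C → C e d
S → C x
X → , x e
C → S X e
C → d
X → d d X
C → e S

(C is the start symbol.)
Yes. C → C e d / C → S X e on { 'd', 'e' }; C → C e d / C → d on { 'd' }; C → C e d / C → e S on { 'e' }; C → S X e / C → d on { 'd' }; C → S X e / C → e S on { 'e' }

A FIRST/FIRST conflict occurs when two productions N → α and N → β for the same non-terminal have FIRST(α) ∩ FIRST(β) ≠ ∅ (with ε ∈ FIRST of a nullable right-hand side, so two nullable alternatives also conflict).

FIRST sets of the non-terminals at (or reachable through a nullable prefix from) the front of some alternative:
  FIRST(C) = { 'd', 'e' }
  FIRST(S) = { 'd', 'e' }

Productions for C:
  C → C e d: FIRST = { 'd', 'e' }
  C → S X e: FIRST = { 'd', 'e' }
  C → d: FIRST = { 'd' }
  C → e S: FIRST = { 'e' }
Productions for X:
  X → , x e: FIRST = { ',' }
  X → d d X: FIRST = { 'd' }
S has only one production, so no FIRST/FIRST conflict is possible there.

Conflict for C: C → C e d and C → S X e
  Overlap: { 'd', 'e' }
Conflict for C: C → C e d and C → d
  Overlap: { 'd' }
Conflict for C: C → C e d and C → e S
  Overlap: { 'e' }
Conflict for C: C → S X e and C → d
  Overlap: { 'd' }
Conflict for C: C → S X e and C → e S
  Overlap: { 'e' }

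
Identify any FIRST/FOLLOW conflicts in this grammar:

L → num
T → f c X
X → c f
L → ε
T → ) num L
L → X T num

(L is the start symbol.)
Yes. L → num with FOLLOW(L) on { 'num' }

A FIRST/FOLLOW conflict occurs when a non-terminal N has a nullable alternative N → β (β ⇒* ε) and another alternative N → α with FIRST(α) ∩ FOLLOW(N) ≠ ∅: on such a lookahead the parser cannot decide between expanding α and letting N vanish via β.

Nullable non-terminals: L.
FIRST sets used below: FIRST(X) = { 'c' }

L: nullable alternative(s) L → ε; FOLLOW(L) = { $, 'num' }
  L → num: FIRST \ {ε} = { 'num' } — overlaps FOLLOW(L) on { 'num' }: CONFLICT
  L → ε: FIRST \ {ε} = { } — this is the only nullable alternative, skip
  L → X T num: FIRST \ {ε} = { 'c' } — disjoint from FOLLOW(L)

T, X have no nullable alternative, so no FIRST/FOLLOW check is needed there.

So the grammar has 1 FIRST/FOLLOW conflict (marked CONFLICT above).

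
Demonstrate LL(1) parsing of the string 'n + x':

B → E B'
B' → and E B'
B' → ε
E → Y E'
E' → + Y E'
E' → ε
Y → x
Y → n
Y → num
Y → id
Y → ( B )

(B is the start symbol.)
Stack is shown with the top on the left.

Stack        Input    Action
----------------------------
B $          n + x $  output B → E B'
E B' $       n + x $  output E → Y E'
Y E' B' $    n + x $  output Y → n
n E' B' $    n + x $  match 'n'
E' B' $      + x $    output E' → + Y E'
+ Y E' B' $  + x $    match '+'
Y E' B' $    x $      output Y → x
x E' B' $    x $      match 'x'
E' B' $      $        output E' → ε
B' $         $        output B' → ε
$            $        accept

The string is accepted.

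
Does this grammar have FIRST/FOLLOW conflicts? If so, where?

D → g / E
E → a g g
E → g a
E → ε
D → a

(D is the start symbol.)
No FIRST/FOLLOW conflicts.

A FIRST/FOLLOW conflict occurs when a non-terminal N has a nullable alternative N → β (β ⇒* ε) and another alternative N → α with FIRST(α) ∩ FOLLOW(N) ≠ ∅: on such a lookahead the parser cannot decide between expanding α and letting N vanish via β.

Nullable non-terminals: E.

E: nullable alternative(s) E → ε; FOLLOW(E) = { $ }
  E → a g g: FIRST \ {ε} = { 'a' } — disjoint from FOLLOW(E)
  E → g a: FIRST \ {ε} = { 'g' } — disjoint from FOLLOW(E)
  E → ε: FIRST \ {ε} = { } — this is the only nullable alternative, skip

D has no nullable alternative, so no FIRST/FOLLOW check is needed there.

No FIRST/FOLLOW conflicts found.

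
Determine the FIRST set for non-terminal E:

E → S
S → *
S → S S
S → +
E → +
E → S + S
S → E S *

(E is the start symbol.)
FIRST sets of the other non-terminals involved (by the same procedure, iterated to a fixed point):
  FIRST(S) = { '*', '+' }

From E → S:
  - S is a non-terminal: add FIRST(S) \ {ε} = { '*', '+' }
    S is not nullable, so stop
From E → +:
  - '+' is a terminal: add '+' and stop
From E → S + S:
  - S is a non-terminal: add FIRST(S) \ {ε} = { '*', '+' }
    S is not nullable, so stop

Collecting: FIRST(E) = { '*', '+' }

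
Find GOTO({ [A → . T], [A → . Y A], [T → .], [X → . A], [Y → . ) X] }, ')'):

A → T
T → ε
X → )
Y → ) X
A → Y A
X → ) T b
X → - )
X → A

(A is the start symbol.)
GOTO(I, ')') = CLOSURE({ [A → αX.β] : [A → α.Xβ] ∈ I, X = ')' })

Items with dot before ')', with the dot advanced:
  [Y → . ) X] → [Y → ) . X]
Closure of the advanced items:
  [Y → ) . X] has the dot before X: add [X → . )], [X → . ) T b], [X → . - )], [X → . A]
  [X → . A] has the dot before A: add [A → . T], [A → . Y A]
  [A → . T] has the dot before T: add [T → .]
  [A → . Y A] has the dot before Y: add [Y → . ) X]

GOTO = { [A → . T], [A → . Y A], [T → .], [X → . ) T b], [X → . )], [X → . - )], [X → . A], [Y → ) . X], [Y → . ) X] }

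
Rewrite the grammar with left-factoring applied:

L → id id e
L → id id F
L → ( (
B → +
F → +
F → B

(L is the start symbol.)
Left-factoring transforms A → αβ₁ | αβ₂ into A → αA' and A' → β₁ | β₂
(α is the longest common prefix among the alternatives). Repeat until
no nonterminal has two alternatives with a common prefix.

Round 1: L has alternatives sharing prefix 'id id'. Introduce L': L → id id L'
  Add: L' → e
  Add: L' → F

No remaining common prefixes — done.

Resulting grammar:
L → id id L'
L' → e
L' → F
L → ( (
B → +
F → +
F → B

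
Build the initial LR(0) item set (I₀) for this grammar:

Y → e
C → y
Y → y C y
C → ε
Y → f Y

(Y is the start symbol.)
{ [Y → . e], [Y → . f Y], [Y → . y C y], [Y' → . Y] }

First, augment the grammar with Y' → Y
I₀ = CLOSURE({ [Y' → . Y] }):
  [Y' → . Y] has the dot before Y: add [Y → . e], [Y → . y C y], [Y → . f Y]
No further items can be added.

I₀ = { [Y → . e], [Y → . f Y], [Y → . y C y], [Y' → . Y] }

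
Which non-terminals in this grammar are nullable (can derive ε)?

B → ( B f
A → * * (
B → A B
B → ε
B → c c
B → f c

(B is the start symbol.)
{ 'B' }

ε-productions: B → ε
So B is immediately nullable.
No further non-terminal can be added: every production for the remaining non-terminals contains a terminal or a non-nullable non-terminal.
Nullable = { 'B' }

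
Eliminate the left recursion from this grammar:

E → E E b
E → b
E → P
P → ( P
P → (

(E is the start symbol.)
E is directly left-recursive. The standard transformation for
  A → A α₁ | ... | A α_m | β₁ | ... | β_n
is
  A  → β₁ A' | ... | β_n A'
  A' → α₁ A' | ... | α_m A' | ε

E → b becomes E → b E'
E → P becomes E → P E'
E → E E b becomes E' → E b E'
Add E' → ε

Productions for other non-terminals are unchanged:
  P → ( P
  P → (

Resulting grammar:
E → b E'
E → P E'
E' → E b E'
E' → ε
P → ( P
P → (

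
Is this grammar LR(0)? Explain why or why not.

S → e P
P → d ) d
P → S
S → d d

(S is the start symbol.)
A grammar is LR(0) if no state in the canonical LR(0) collection has:
  - both a shift item (dot before a terminal) and a complete item (shift-reduce conflict), or
  - two or more complete items (reduce-reduce conflict; the accept item [S' → S .] counts as a complete item here).

Augment with S' → S and build the canonical LR(0) collection (I0 = CLOSURE({[S' → . S]}), then GOTO on every symbol after a dot until no new states appear). It has 10 states:
  I0: { [S → . d d], [S → . e P], [S' → . S] }  — shift
  I1: { [S' → S .] }  — accept
  I2: { [S → d . d] }  — shift
  I3: { [P → . S], [P → . d ) d], [S → . d d], [S → . e P], [S → e . P] }  — shift
  I4: { [S → e P .] }  — reduce
  I5: { [P → S .] }  — reduce
  I6: { [P → d . ) d], [S → d . d] }  — shift
  I7: { [P → d ) . d] }  — shift
  I8: { [S → d d .] }  — reduce
  I9: { [P → d ) d .] }  — reduce

Every state is either a pure shift/goto state or contains exactly one complete item and nothing to shift — no conflicts. The grammar is LR(0).

Answer: Yes, the grammar is LR(0)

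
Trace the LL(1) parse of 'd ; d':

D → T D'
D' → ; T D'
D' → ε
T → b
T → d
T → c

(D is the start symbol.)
LL(1) parsing maintains a stack (initially the start symbol over $) and the input. At each step: if the stack top is a terminal, match it against the current input token; if it is a non-terminal N, replace it with the RHS of M[N, lookahead] (the unique production whose predict set contains the lookahead).

Stack is shown with the top on the left.

Stack     Input    Action
-------------------------
D $       d ; d $  output D → T D'
T D' $    d ; d $  output T → d
d D' $    d ; d $  match 'd'
D' $      ; d $    output D' → ; T D'
; T D' $  ; d $    match ';'
T D' $    d $      output T → d
d D' $    d $      match 'd'
D' $      $        output D' → ε
$         $        accept

The string is accepted.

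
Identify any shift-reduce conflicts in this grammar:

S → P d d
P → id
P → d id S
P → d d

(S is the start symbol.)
A shift-reduce conflict occurs when an LR(0) state has both:
  - a complete (reduce) item [A → α .] (dot at the end), and
  - a shift item [B → β . c γ] (dot before a terminal).

Augment with S' → S and build the canonical LR(0) collection (I0 = CLOSURE({[S' → . S]}), then GOTO on every symbol after a dot until no new states appear). It has 10 states:
  I0: { [P → . d d], [P → . d id S], [P → . id], [S → . P d d], [S' → . S] }  — shift
  I1: { [S → P . d d] }  — shift
  I2: { [S' → S .] }  — accept
  I3: { [P → d . d], [P → d . id S] }  — shift
  I4: { [P → id .] }  — reduce
  I5: { [P → d d .] }  — reduce
  I6: { [P → . d d], [P → . d id S], [P → . id], [P → d id . S], [S → . P d d] }  — shift
  I7: { [P → d id S .] }  — reduce
  I8: { [S → P d . d] }  — shift
  I9: { [S → P d d .] }  — reduce

No state contains both a complete item and a shift item.

Answer: No shift-reduce conflicts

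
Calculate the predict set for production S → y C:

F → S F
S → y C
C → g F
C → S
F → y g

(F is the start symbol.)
{ 'y' }

PREDICT(S → y C) = (FIRST(RHS) \ {ε}) ∪ (FOLLOW(S) if ε ∈ FIRST(RHS), i.e. RHS ⇒* ε)
FIRST(y C) = { 'y' }
ε ∉ FIRST(y C), so FOLLOW(S) is not added.
PREDICT(S → y C) = { 'y' }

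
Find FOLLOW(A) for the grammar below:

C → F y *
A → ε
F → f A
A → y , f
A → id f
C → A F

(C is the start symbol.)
{ $, 'f', 'y' }

In F → f A: A is at the end, add FOLLOW(F)
In C → A F: A is followed by F, add FIRST(F) \ {ε} = { 'f' }

The FOLLOW sets referred to above (computed the same way, to a fixed point):
  FOLLOW(F) = { $, 'y' }

Taking the union: FOLLOW(A) = { $, 'f', 'y' }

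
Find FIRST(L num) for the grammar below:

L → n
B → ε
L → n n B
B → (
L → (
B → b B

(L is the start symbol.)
FIRST sets of the non-terminals involved (from the grammar, by fixed-point iteration):
  FIRST(L) = { '(', 'n' }

To compute FIRST(L num), process the symbols left to right:
Symbol L is a non-terminal. Add FIRST(L) \ {ε} = { '(', 'n' }
L is not nullable (ε ∉ FIRST(L)), so stop here.
FIRST(L num) = { '(', 'n' }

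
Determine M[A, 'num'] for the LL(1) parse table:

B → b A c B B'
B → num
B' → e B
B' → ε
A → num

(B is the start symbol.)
A → num

To find M[A, 'num'], we find productions for A where 'num' is in the predict set (PREDICT(N → α) = (FIRST(α) \ {ε}) ∪ (FOLLOW(N) if α ⇒* ε)).

A → num: PREDICT = { 'num' }
  'num' is in predict set, so this production goes in M[A, 'num']

M[A, 'num'] = A → num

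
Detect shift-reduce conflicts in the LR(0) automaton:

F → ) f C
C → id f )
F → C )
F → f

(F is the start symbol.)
No shift-reduce conflicts

A shift-reduce conflict occurs when an LR(0) state has both:
  - a complete (reduce) item [A → α .] (dot at the end), and
  - a shift item [B → β . c γ] (dot before a terminal).

Augment with F' → F and build the canonical LR(0) collection (I0 = CLOSURE({[F' → . F]}), then GOTO on every symbol after a dot until no new states appear). It has 11 states:
  I0: { [C → . id f )], [F → . ) f C], [F → . C )], [F → . f], [F' → . F] }  — shift
  I1: { [F → ) . f C] }  — shift
  I2: { [F → C . )] }  — shift
  I3: { [F' → F .] }  — accept
  I4: { [F → f .] }  — reduce
  I5: { [C → id . f )] }  — shift
  I6: { [C → id f . )] }  — shift
  I7: { [C → id f ) .] }  — reduce
  I8: { [F → C ) .] }  — reduce
  I9: { [C → . id f )], [F → ) f . C] }  — shift
  I10: { [F → ) f C .] }  — reduce

No state contains both a complete item and a shift item.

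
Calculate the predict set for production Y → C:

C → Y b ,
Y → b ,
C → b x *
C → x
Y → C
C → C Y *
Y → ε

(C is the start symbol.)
{ 'b', 'x' }

PREDICT(Y → C) = (FIRST(RHS) \ {ε}) ∪ (FOLLOW(Y) if ε ∈ FIRST(RHS), i.e. RHS ⇒* ε)
FIRST(C) = { 'b', 'x' }
FIRST(C) = { 'b', 'x' }
ε ∉ FIRST(C), so FOLLOW(Y) is not added.
PREDICT(Y → C) = { 'b', 'x' }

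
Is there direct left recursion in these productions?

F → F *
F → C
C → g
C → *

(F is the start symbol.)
Yes, F is left-recursive

Direct left recursion occurs when N → N α for some non-terminal N (the right-hand side begins with the left-hand side itself).

F → F *: LEFT RECURSIVE (starts with F)
F → C: starts with C
C → g: starts with g
C → *: starts with '*'

The grammar has direct left recursion on: F.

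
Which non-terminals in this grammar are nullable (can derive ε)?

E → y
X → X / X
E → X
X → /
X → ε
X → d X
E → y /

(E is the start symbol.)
{ 'E', 'X' }

ε-productions: X → ε
So X is immediately nullable.
E → X: every symbol on the right is nullable, so E is nullable too.
Every non-terminal is now nullable.
Nullable = { 'E', 'X' }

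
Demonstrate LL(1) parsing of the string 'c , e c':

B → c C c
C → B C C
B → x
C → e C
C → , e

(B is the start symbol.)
Stack is shown with the top on the left.

Stack    Input      Action
--------------------------
B $      c , e c $  output B → c C c
c C c $  c , e c $  match 'c'
C c $    , e c $    output C → , e
, e c $  , e c $    match ','
e c $    e c $      match 'e'
c $      c $        match 'c'
$        $          accept

The string is accepted.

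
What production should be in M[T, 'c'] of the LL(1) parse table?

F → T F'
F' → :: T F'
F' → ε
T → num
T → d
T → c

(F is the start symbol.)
To find M[T, 'c'], we find productions for T where 'c' is in the predict set (PREDICT(N → α) = (FIRST(α) \ {ε}) ∪ (FOLLOW(N) if α ⇒* ε)).

T → num: PREDICT = { 'num' }
T → d: PREDICT = { 'd' }
T → c: PREDICT = { 'c' }
  'c' is in predict set, so this production goes in M[T, 'c']

M[T, 'c'] = T → c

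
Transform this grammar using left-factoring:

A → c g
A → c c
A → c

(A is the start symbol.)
Left-factoring transforms A → αβ₁ | αβ₂ into A → αA' and A' → β₁ | β₂
(α is the longest common prefix among the alternatives). Repeat until
no nonterminal has two alternatives with a common prefix.

Round 1: A has alternatives sharing prefix 'c'. Introduce A': A → c A'
  Add: A' → g
  Add: A' → c
  Add: A' → ε

No remaining common prefixes — done.

Resulting grammar:
A → c A'
A' → g
A' → c
A' → ε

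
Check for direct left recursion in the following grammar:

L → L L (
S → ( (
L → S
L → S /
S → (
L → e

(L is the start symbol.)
Yes, L is left-recursive

Direct left recursion occurs when N → N α for some non-terminal N (the right-hand side begins with the left-hand side itself).

L → L L (: LEFT RECURSIVE (starts with L)
S → ( (: starts with '('
L → S: starts with S
L → S /: starts with S
S → (: starts with '('
L → e: starts with e

The grammar has direct left recursion on: L.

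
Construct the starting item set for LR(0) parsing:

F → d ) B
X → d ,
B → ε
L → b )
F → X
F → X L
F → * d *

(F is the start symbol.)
First, augment the grammar with F' → F
I₀ = CLOSURE({ [F' → . F] }):
  [F' → . F] has the dot before F: add [F → . d ) B], [F → . X], [F → . X L], [F → . * d *]
  [F → . X] has the dot before X: add [X → . d ,]
No further items can be added.

I₀ = { [F → . * d *], [F → . X L], [F → . X], [F → . d ) B], [F' → . F], [X → . d ,] }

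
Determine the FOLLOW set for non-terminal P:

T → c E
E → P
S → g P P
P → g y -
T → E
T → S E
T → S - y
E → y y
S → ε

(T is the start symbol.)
To compute FOLLOW(P), find every occurrence of P on a right-hand side N → α P β: add FIRST(β) \ {ε}, and if β is empty or nullable also add FOLLOW(N). Iterate to a fixed point.

In E → P: P is at the end, add FOLLOW(E)
In S → g P P: P is followed by P, add FIRST(P) \ {ε} = { 'g' }
In S → g P P: P is at the end, add FOLLOW(S)

The FOLLOW sets referred to above (computed the same way, to a fixed point):
  FOLLOW(E) = { $ }
  FOLLOW(S) = { '-', 'g', 'y' }

Taking the union: FOLLOW(P) = { $, '-', 'g', 'y' }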